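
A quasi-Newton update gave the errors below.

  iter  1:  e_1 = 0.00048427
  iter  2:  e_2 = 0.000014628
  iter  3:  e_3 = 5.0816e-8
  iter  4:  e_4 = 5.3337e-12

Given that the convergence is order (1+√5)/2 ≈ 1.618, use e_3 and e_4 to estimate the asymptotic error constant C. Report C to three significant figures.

C ≈ e_4 / e_3^1.618
  = 5.3337e-12 / (5.0816e-8)^1.618
  = 5.3337e-12 / 1.57873e-12 ≈ 3.3785

3.38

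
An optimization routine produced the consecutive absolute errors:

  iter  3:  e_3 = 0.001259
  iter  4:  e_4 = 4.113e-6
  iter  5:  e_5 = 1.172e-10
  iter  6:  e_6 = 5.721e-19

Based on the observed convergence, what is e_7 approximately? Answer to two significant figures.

3.6e-34

First estimate the order: p ≈ ln(e_6/e_5) / ln(e_5/e_4) = ln(5.721e-19/1.172e-10)/ln(1.172e-10/4.113e-6) = ln(4.8814e-09)/ln(2.8495e-05) ≈ 1.8286.
Then e_7 ≈ e_6·(e_6/e_5)^p = 5.721e-19·(4.8814e-09)^1.8286 = 5.721e-19·6.33392e-16 ≈ 3.624e-34.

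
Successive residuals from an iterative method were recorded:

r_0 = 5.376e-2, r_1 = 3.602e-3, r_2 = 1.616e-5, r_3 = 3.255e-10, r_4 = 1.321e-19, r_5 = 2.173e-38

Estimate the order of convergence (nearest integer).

Consecutive ratios: r_5/r_4 = 2.173e-38/1.321e-19 = 1.64497e-19, r_4/r_3 = 1.321e-19/3.255e-10 = 4.05837e-10.
p ≈ ln(1.64497e-19)/ln(4.05837e-10) = -43.2514/-21.6251 ≈ 2.00.
So the convergence is quadratic (order 2).

2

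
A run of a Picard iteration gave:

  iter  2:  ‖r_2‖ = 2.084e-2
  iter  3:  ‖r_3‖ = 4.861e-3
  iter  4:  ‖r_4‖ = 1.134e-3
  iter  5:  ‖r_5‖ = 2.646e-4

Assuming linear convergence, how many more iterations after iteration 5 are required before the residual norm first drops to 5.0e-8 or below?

Rate ρ ≈ ‖r_5‖/‖r_4‖ = 2.646e-4/1.134e-3 = 0.2333.
After j more steps, ‖r_{5+j}‖ ≈ 2.646e-4·ρ^j; need ρ^j ≤ 5.0e-8/2.646e-4 = 0.000188964.
j ≥ ln(0.000188964)/ln(0.2333) = -8.5740/-1.45543 = 5.891.
So 6 more iterations are needed.

6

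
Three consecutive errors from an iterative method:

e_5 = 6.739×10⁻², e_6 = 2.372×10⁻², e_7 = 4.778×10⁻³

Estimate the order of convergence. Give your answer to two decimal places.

1.53

p ≈ ln(e_7/e_6) / ln(e_6/e_5)
  = ln(4.778×10⁻³/2.372×10⁻²) / ln(2.372×10⁻²/6.739×10⁻²)
  = ln(0.201433) / ln(0.351981)
  = -1.60230 / -1.04418 ≈ 1.53451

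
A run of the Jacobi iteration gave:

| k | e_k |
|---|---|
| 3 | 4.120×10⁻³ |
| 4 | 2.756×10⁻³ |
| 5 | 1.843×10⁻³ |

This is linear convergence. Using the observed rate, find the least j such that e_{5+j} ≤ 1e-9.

36

Rate ρ ≈ e_5/e_4 = 1.843×10⁻³/2.756×10⁻³ = 0.6687.
After j more steps, e_{5+j} ≈ 1.843×10⁻³·ρ^j; need ρ^j ≤ 1e-9/1.843×10⁻³ = 5.42594e-07.
j ≥ ln(5.42594e-07)/ln(0.6687) = -14.4269/-0.40242 = 35.850.
So 36 more iterations are needed.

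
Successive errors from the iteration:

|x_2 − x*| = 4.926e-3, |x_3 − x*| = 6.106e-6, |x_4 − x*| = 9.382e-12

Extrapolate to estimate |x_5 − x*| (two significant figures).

2.2e-23

First estimate the order: p ≈ ln(|x_4 − x*|/|x_3 − x*|) / ln(|x_3 − x*|/|x_2 − x*|) = ln(9.382e-12/6.106e-6)/ln(6.106e-6/4.926e-3) = ln(1.53652e-06)/ln(0.00123955) ≈ 2.0000.
Then |x_5 − x*| ≈ |x_4 − x*|·(|x_4 − x*|/|x_3 − x*|)^p = 9.382e-12·(1.53652e-06)^2.0000 = 9.382e-12·2.36089e-12 ≈ 2.215e-23.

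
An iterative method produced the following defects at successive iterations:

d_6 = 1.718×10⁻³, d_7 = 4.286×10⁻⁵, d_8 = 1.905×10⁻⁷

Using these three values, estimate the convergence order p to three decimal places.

p ≈ ln(d_8/d_7) / ln(d_7/d_6)
  = ln(1.905×10⁻⁷/4.286×10⁻⁵) / ln(4.286×10⁻⁵/1.718×10⁻³)
  = ln(0.0044447) / ln(0.0249476)
  = -5.416043 / -3.690978 ≈ 1.467373

1.467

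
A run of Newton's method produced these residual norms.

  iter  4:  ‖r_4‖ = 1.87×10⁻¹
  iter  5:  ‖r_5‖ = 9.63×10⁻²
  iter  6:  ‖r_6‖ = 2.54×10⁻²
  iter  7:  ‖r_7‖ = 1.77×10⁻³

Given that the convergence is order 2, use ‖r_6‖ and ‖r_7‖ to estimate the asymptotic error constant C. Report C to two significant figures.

2.7

C ≈ ‖r_7‖ / ‖r_6‖^2
  = 1.77×10⁻³ / (2.54×10⁻²)^2
  = 1.77×10⁻³ / 0.00064516 ≈ 2.7435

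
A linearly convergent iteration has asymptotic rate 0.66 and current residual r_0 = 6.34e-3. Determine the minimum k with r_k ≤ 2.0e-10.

After k steps, r_k ≈ 6.34e-3·0.66^k.
Need 0.66^k ≤ 2.0e-10/6.34e-3 = 3.15457e-08.
k ≥ ln(3.15457e-08)/ln(0.66) = -17.2718/-0.41552 = 41.567.
Smallest integer k = 42.

42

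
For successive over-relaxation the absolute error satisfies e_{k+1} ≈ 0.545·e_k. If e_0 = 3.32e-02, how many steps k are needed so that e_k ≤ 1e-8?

After k steps, e_k ≈ 3.32e-02·0.545^k.
Need 0.545^k ≤ 1e-8/3.32e-02 = 3.01205e-07.
k ≥ ln(3.01205e-07)/ln(0.545) = -15.0155/-0.60697 = 24.738.
Smallest integer k = 25.

25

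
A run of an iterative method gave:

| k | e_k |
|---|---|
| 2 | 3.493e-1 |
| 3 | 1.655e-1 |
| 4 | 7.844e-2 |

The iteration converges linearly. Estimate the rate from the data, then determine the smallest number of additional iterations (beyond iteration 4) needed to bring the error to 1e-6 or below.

Rate ρ ≈ e_4/e_3 = 7.844e-2/1.655e-1 = 0.4740.
After j more steps, e_{4+j} ≈ 7.844e-2·ρ^j; need ρ^j ≤ 1e-6/7.844e-2 = 1.27486e-05.
j ≥ ln(1.27486e-05)/ln(0.4740) = -11.2701/-0.74655 = 15.096.
So 16 more iterations are needed.

16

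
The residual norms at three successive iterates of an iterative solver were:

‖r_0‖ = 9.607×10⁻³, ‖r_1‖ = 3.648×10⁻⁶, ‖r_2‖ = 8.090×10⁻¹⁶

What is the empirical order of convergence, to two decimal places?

p ≈ ln(‖r_2‖/‖r_1‖) / ln(‖r_1‖/‖r_0‖)
  = ln(8.090×10⁻¹⁶/3.648×10⁻⁶) / ln(3.648×10⁻⁶/9.607×10⁻³)
  = ln(2.21765e-10) / ln(0.000379723)
  = -22.22940 / -7.87607 ≈ 2.82240

2.82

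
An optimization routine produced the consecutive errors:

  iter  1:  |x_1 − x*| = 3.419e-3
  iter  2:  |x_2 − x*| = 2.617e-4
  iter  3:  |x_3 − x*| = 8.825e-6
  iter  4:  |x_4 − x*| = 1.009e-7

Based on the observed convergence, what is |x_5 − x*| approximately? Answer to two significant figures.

First estimate the order: p ≈ ln(|x_4 − x*|/|x_3 − x*|) / ln(|x_3 − x*|/|x_2 − x*|) = ln(1.009e-7/8.825e-6)/ln(8.825e-6/2.617e-4) = ln(0.0114334)/ln(0.0337218) ≈ 1.3191.
Then |x_5 − x*| ≈ |x_4 − x*|·(|x_4 − x*|/|x_3 − x*|)^p = 1.009e-7·(0.0114334)^1.3191 = 1.009e-7·0.00274498 ≈ 2.77e-10.

2.8e-10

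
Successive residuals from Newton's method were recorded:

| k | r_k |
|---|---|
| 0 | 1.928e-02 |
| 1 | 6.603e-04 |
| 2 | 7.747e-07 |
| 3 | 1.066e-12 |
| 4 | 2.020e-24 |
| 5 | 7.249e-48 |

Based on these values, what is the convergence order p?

2

Consecutive ratios: r_5/r_4 = 7.249e-48/2.020e-24 = 3.58861e-24, r_4/r_3 = 2.020e-24/1.066e-12 = 1.89493e-12.
p ≈ ln(3.58861e-24)/ln(1.89493e-12) = -53.9843/-26.9918 ≈ 2.00.
So the convergence is quadratic (order 2).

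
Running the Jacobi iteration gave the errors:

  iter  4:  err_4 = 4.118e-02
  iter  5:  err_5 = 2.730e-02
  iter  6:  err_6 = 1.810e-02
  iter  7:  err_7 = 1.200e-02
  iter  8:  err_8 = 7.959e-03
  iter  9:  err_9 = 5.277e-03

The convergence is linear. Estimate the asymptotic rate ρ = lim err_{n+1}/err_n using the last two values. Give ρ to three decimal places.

0.663

ρ ≈ err_9/err_8 = 5.277e-03/7.959e-03 = 0.66302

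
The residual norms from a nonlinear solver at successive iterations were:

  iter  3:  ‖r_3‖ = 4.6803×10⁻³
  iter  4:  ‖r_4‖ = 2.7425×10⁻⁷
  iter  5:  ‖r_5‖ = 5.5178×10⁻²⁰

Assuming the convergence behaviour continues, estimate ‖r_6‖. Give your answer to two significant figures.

First estimate the order: p ≈ ln(‖r_5‖/‖r_4‖) / ln(‖r_4‖/‖r_3‖) = ln(5.5178×10⁻²⁰/2.7425×10⁻⁷)/ln(2.7425×10⁻⁷/4.6803×10⁻³) = ln(2.01196e-13)/ln(5.85967e-05) ≈ 3.0000.
Then ‖r_6‖ ≈ ‖r_5‖·(‖r_5‖/‖r_4‖)^p = 5.5178×10⁻²⁰·(2.01196e-13)^3.0000 = 5.5178×10⁻²⁰·8.14438e-39 ≈ 4.494e-58.

4.5e-58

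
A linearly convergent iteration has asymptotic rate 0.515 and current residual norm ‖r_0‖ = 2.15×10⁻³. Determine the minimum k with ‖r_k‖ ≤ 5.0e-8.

After k steps, ‖r_k‖ ≈ 2.15×10⁻³·0.515^k.
Need 0.515^k ≤ 5.0e-8/2.15×10⁻³ = 2.32558e-05.
k ≥ ln(2.32558e-05)/ln(0.515) = -10.6690/-0.66359 = 16.078.
Smallest integer k = 17.

17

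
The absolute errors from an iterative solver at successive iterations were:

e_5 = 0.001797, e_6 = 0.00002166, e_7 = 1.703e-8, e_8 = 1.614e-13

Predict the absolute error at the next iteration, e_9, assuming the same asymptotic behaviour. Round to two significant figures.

First estimate the order: p ≈ ln(e_8/e_7) / ln(e_7/e_6) = ln(1.614e-13/1.703e-8)/ln(1.703e-8/0.00002166) = ln(9.47739e-06)/ln(0.000786242) ≈ 1.6181.
Then e_9 ≈ e_8·(e_8/e_7)^p = 1.614e-13·(9.47739e-06)^1.6181 = 1.614e-13·7.44355e-09 ≈ 1.201e-21.

1.2e-21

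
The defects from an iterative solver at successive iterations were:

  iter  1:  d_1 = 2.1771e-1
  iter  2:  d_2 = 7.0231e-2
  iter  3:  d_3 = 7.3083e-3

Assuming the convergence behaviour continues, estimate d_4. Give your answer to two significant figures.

7.9e-5

First estimate the order: p ≈ ln(d_3/d_2) / ln(d_2/d_1) = ln(7.3083e-3/7.0231e-2)/ln(7.0231e-2/2.1771e-1) = ln(0.104061)/ln(0.32259) ≈ 2.0000.
Then d_4 ≈ d_3·(d_3/d_2)^p = 7.3083e-3·(0.104061)^2.0000 = 7.3083e-3·0.0108287 ≈ 7.914e-05.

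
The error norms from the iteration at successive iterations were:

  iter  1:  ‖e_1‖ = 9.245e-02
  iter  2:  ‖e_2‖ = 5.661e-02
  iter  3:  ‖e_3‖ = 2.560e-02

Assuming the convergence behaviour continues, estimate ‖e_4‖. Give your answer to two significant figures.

First estimate the order: p ≈ ln(‖e_3‖/‖e_2‖) / ln(‖e_2‖/‖e_1‖) = ln(2.560e-02/5.661e-02)/ln(5.661e-02/9.245e-02) = ln(0.452217)/ln(0.612331) ≈ 1.6180.
Then ‖e_4‖ ≈ ‖e_3‖·(‖e_3‖/‖e_2‖)^p = 2.560e-02·(0.452217)^1.6180 = 2.560e-02·0.276918 ≈ 0.007089.

7.1e-3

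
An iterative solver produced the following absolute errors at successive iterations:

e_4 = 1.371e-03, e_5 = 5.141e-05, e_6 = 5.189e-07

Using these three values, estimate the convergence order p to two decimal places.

1.40

p ≈ ln(e_6/e_5) / ln(e_5/e_4)
  = ln(5.189e-07/5.141e-05) / ln(5.141e-05/1.371e-03)
  = ln(0.0100934) / ln(0.0374982)
  = -4.59587 / -3.28346 ≈ 1.39970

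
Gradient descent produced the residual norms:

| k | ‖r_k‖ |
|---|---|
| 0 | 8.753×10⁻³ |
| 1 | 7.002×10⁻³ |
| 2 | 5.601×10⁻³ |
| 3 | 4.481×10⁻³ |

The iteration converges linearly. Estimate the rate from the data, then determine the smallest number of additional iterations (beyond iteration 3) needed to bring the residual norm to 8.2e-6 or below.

Rate ρ ≈ ‖r_3‖/‖r_2‖ = 4.481×10⁻³/5.601×10⁻³ = 0.8000.
After j more steps, ‖r_{3+j}‖ ≈ 4.481×10⁻³·ρ^j; need ρ^j ≤ 8.2e-6/4.481×10⁻³ = 0.00182995.
j ≥ ln(0.00182995)/ln(0.8000) = -6.3035/-0.22314 = 28.249.
So 29 more iterations are needed.

29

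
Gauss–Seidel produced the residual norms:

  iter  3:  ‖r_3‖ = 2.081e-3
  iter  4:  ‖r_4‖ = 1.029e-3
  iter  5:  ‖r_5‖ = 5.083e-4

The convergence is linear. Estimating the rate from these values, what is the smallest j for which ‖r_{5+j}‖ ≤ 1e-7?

13

Rate ρ ≈ ‖r_5‖/‖r_4‖ = 5.083e-4/1.029e-3 = 0.4940.
After j more steps, ‖r_{5+j}‖ ≈ 5.083e-4·ρ^j; need ρ^j ≤ 1e-7/5.083e-4 = 0.000196734.
j ≥ ln(0.000196734)/ln(0.4940) = -8.5337/-0.70522 = 12.101.
So 13 more iterations are needed.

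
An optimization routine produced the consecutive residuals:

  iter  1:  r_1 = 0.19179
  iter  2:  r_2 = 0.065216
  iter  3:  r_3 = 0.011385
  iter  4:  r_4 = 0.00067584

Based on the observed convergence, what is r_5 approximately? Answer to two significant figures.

7.0e-6

First estimate the order: p ≈ ln(r_4/r_3) / ln(r_3/r_2) = ln(0.00067584/0.011385)/ln(0.011385/0.065216) = ln(0.0593623)/ln(0.174574) ≈ 1.6180.
Then r_5 ≈ r_4·(r_4/r_3)^p = 0.00067584·(0.0593623)^1.6180 = 0.00067584·0.0103643 ≈ 7.005e-06.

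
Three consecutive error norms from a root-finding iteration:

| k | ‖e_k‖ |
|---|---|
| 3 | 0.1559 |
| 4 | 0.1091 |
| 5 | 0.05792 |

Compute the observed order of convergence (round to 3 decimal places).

p ≈ ln(‖e_5‖/‖e_4‖) / ln(‖e_4‖/‖e_3‖)
  = ln(0.05792/0.1091) / ln(0.1091/0.1559)
  = ln(0.530889) / ln(0.699808)
  = -0.633202 / -0.356949 ≈ 1.773928

1.774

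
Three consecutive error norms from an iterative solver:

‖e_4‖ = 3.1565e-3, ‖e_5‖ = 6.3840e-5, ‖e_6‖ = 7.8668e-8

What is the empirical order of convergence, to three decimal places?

1.717

p ≈ ln(‖e_6‖/‖e_5‖) / ln(‖e_5‖/‖e_4‖)
  = ln(7.8668e-8/6.3840e-5) / ln(6.3840e-5/3.1565e-3)
  = ln(0.00123227) / ln(0.0202249)
  = -6.698897 / -3.900841 ≈ 1.717296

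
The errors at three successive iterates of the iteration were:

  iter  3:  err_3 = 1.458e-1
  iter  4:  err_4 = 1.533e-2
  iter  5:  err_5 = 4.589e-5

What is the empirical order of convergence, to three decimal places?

2.580

p ≈ ln(err_5/err_4) / ln(err_4/err_3)
  = ln(4.589e-5/1.533e-2) / ln(1.533e-2/1.458e-1)
  = ln(0.00299348) / ln(0.105144)
  = -5.811319 / -2.252424 ≈ 2.580029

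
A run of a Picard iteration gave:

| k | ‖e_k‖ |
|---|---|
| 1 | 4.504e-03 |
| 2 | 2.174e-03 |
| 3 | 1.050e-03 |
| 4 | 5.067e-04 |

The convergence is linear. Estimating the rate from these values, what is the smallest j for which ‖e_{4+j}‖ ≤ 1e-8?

Rate ρ ≈ ‖e_4‖/‖e_3‖ = 5.067e-04/1.050e-03 = 0.4826.
After j more steps, ‖e_{4+j}‖ ≈ 5.067e-04·ρ^j; need ρ^j ≤ 1e-8/5.067e-04 = 1.97355e-05.
j ≥ ln(1.97355e-05)/ln(0.4826) = -10.8331/-0.72857 = 14.869.
So 15 more iterations are needed.

15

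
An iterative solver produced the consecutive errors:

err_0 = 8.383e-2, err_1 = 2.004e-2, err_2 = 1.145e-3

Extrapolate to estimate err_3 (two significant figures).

3.7e-6

First estimate the order: p ≈ ln(err_2/err_1) / ln(err_1/err_0) = ln(1.145e-3/2.004e-2)/ln(2.004e-2/8.383e-2) = ln(0.0571357)/ln(0.239055) ≈ 2.0001.
Then err_3 ≈ err_2·(err_2/err_1)^p = 1.145e-3·(0.0571357)^2.0001 = 1.145e-3·0.00326355 ≈ 3.737e-06.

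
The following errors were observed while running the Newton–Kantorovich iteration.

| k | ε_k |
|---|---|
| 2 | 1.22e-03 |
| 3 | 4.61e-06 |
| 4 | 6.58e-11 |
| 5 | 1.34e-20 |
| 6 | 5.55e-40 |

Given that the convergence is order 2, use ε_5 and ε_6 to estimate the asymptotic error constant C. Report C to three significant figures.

3.09

C ≈ ε_6 / ε_5^2
  = 5.55e-40 / (1.34e-20)^2
  = 5.55e-40 / 1.7956e-40 ≈ 3.0909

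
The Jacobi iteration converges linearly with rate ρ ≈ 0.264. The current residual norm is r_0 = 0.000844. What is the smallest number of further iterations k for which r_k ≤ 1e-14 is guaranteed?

After k steps, r_k ≈ 0.000844·0.264^k.
Need 0.264^k ≤ 1e-14/0.000844 = 1.18483e-11.
k ≥ ln(1.18483e-11)/ln(0.264) = -25.1588/-1.33181 = 18.891.
Smallest integer k = 19.

19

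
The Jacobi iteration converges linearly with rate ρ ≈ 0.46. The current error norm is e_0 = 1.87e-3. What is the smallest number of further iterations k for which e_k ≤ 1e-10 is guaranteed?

After k steps, e_k ≈ 1.87e-3·0.46^k.
Need 0.46^k ≤ 1e-10/1.87e-3 = 5.34759e-08.
k ≥ ln(5.34759e-08)/ln(0.46) = -16.7440/-0.77653 = 21.563.
Smallest integer k = 22.

22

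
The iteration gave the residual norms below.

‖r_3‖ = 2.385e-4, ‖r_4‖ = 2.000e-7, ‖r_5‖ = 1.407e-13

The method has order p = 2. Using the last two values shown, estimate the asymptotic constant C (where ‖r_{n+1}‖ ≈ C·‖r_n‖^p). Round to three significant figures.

C ≈ ‖r_5‖ / ‖r_4‖^2
  = 1.407e-13 / (2.000e-7)^2
  = 1.407e-13 / 4e-14 ≈ 3.5175

3.52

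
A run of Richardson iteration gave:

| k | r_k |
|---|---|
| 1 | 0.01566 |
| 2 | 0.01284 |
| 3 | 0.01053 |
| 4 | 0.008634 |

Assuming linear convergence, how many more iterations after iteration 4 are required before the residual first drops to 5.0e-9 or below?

73

Rate ρ ≈ r_4/r_3 = 0.008634/0.01053 = 0.8199.
After j more steps, r_{4+j} ≈ 0.008634·ρ^j; need ρ^j ≤ 5.0e-9/0.008634 = 5.79106e-07.
j ≥ ln(5.79106e-07)/ln(0.8199) = -14.3618/-0.19857 = 72.326.
So 73 more iterations are needed.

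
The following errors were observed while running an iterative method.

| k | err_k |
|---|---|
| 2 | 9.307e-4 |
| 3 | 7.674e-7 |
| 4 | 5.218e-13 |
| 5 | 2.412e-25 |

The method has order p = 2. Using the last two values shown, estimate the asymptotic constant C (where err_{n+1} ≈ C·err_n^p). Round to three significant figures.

C ≈ err_5 / err_4^2
  = 2.412e-25 / (5.218e-13)^2
  = 2.412e-25 / 2.72275e-25 ≈ 0.88587

0.886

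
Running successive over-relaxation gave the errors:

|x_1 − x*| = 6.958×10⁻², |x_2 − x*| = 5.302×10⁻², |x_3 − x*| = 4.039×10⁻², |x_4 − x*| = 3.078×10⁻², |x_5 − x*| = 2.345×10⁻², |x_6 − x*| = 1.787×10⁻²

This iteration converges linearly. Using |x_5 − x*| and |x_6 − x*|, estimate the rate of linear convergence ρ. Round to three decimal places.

ρ ≈ |x_6 − x*|/|x_5 − x*| = 1.787×10⁻²/2.345×10⁻² = 0.76205

0.762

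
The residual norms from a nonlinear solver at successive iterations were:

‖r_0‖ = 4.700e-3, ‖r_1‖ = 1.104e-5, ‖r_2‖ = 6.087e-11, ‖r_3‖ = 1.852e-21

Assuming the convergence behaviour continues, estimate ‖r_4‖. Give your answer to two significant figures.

First estimate the order: p ≈ ln(‖r_3‖/‖r_2‖) / ln(‖r_2‖/‖r_1‖) = ln(1.852e-21/6.087e-11)/ln(6.087e-11/1.104e-5) = ln(3.04255e-11)/ln(5.51359e-06) ≈ 1.9999.
Then ‖r_4‖ ≈ ‖r_3‖·(‖r_3‖/‖r_2‖)^p = 1.852e-21·(3.04255e-11)^1.9999 = 1.852e-21·9.27955e-22 ≈ 1.719e-42.

1.7e-42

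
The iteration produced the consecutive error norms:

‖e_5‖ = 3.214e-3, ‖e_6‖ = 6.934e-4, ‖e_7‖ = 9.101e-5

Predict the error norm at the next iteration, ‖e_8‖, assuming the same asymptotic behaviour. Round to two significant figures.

First estimate the order: p ≈ ln(‖e_7‖/‖e_6‖) / ln(‖e_6‖/‖e_5‖) = ln(9.101e-5/6.934e-4)/ln(6.934e-4/3.214e-3) = ln(0.131252)/ln(0.215744) ≈ 1.3240.
Then ‖e_8‖ ≈ ‖e_7‖·(‖e_7‖/‖e_6‖)^p = 9.101e-5·(0.131252)^1.3240 = 9.101e-5·0.0679786 ≈ 6.187e-06.

6.2e-6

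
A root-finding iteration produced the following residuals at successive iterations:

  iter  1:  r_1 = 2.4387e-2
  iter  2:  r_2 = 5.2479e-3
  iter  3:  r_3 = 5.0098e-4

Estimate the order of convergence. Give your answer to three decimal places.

1.529

p ≈ ln(r_3/r_2) / ln(r_2/r_1)
  = ln(5.0098e-4/5.2479e-3) / ln(5.2479e-3/2.4387e-2)
  = ln(0.0954629) / ln(0.215193)
  = -2.349018 / -1.536220 ≈ 1.529090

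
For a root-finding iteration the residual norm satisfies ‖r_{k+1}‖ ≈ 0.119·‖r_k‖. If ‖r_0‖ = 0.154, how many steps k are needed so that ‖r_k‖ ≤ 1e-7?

After k steps, ‖r_k‖ ≈ 0.154·0.119^k.
Need 0.119^k ≤ 1e-7/0.154 = 6.49351e-07.
k ≥ ln(6.49351e-07)/ln(0.119) = -14.2473/-2.12863 = 6.693.
Smallest integer k = 7.

7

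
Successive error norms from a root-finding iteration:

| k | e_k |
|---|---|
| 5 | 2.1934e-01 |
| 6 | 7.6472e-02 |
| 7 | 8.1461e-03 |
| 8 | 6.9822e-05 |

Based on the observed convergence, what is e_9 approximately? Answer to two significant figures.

First estimate the order: p ≈ ln(e_8/e_7) / ln(e_7/e_6) = ln(6.9822e-05/8.1461e-03)/ln(8.1461e-03/7.6472e-02) = ln(0.00857122)/ln(0.106524) ≈ 2.1253.
Then e_9 ≈ e_8·(e_8/e_7)^p = 6.9822e-05·(0.00857122)^2.1253 = 6.9822e-05·4.04665e-05 ≈ 2.825e-09.

2.8e-9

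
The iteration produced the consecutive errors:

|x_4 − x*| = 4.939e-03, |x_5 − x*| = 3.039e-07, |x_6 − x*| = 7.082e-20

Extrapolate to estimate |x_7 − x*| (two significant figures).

9.0e-58

First estimate the order: p ≈ ln(|x_6 − x*|/|x_5 − x*|) / ln(|x_5 − x*|/|x_4 − x*|) = ln(7.082e-20/3.039e-07)/ln(3.039e-07/4.939e-03) = ln(2.33037e-13)/ln(6.15307e-05) ≈ 3.0000.
Then |x_7 − x*| ≈ |x_6 − x*|·(|x_6 − x*|/|x_5 − x*|)^p = 7.082e-20·(2.33037e-13)^3.0000 = 7.082e-20·1.26554e-38 ≈ 8.963e-58.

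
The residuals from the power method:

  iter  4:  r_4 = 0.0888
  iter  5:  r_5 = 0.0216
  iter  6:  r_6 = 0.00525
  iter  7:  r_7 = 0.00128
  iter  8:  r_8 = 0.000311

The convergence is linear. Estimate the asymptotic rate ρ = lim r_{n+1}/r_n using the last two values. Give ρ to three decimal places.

ρ ≈ r_8/r_7 = 0.000311/0.00128 = 0.24297

0.243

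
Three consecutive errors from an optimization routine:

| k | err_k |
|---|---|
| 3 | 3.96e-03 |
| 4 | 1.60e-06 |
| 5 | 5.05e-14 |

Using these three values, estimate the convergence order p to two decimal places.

2.21

p ≈ ln(err_5/err_4) / ln(err_4/err_3)
  = ln(5.05e-14/1.60e-06) / ln(1.60e-06/3.96e-03)
  = ln(3.15625e-08) / ln(0.00040404)
  = -17.27130 / -7.81400 ≈ 2.21030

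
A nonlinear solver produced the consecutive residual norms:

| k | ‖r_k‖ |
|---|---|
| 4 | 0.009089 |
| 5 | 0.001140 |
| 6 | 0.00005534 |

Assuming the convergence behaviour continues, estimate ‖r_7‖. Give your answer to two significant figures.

6.7e-7

First estimate the order: p ≈ ln(‖r_6‖/‖r_5‖) / ln(‖r_5‖/‖r_4‖) = ln(0.00005534/0.001140)/ln(0.001140/0.009089) = ln(0.0485439)/ln(0.125426) ≈ 1.4572.
Then ‖r_7‖ ≈ ‖r_6‖·(‖r_6‖/‖r_5‖)^p = 0.00005534·(0.0485439)^1.4572 = 0.00005534·0.0121741 ≈ 6.737e-07.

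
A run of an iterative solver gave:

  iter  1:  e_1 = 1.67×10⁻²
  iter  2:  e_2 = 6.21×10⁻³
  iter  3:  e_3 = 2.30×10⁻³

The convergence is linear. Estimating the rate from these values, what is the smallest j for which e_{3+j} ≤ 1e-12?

Rate ρ ≈ e_3/e_2 = 2.30×10⁻³/6.21×10⁻³ = 0.3704.
After j more steps, e_{3+j} ≈ 2.30×10⁻³·ρ^j; need ρ^j ≤ 1e-12/2.30×10⁻³ = 4.34783e-10.
j ≥ ln(4.34783e-10)/ln(0.3704) = -21.5562/-0.99317 = 21.704.
So 22 more iterations are needed.

22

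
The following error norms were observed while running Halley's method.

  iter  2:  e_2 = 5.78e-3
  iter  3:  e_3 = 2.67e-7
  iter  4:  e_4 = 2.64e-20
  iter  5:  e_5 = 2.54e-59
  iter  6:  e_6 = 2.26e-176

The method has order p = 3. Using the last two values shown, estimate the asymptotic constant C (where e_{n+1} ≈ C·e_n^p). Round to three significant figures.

1.38

C ≈ e_6 / e_5^3
  = 2.26e-176 / (2.54e-59)^3
  = 2.26e-176 / 1.63871e-176 ≈ 1.3791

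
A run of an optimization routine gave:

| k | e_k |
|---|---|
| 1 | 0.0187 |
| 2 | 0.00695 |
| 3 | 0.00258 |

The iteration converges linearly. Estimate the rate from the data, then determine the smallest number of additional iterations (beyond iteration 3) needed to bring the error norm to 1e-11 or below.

Rate ρ ≈ e_3/e_2 = 0.00258/0.00695 = 0.3712.
After j more steps, e_{3+j} ≈ 0.00258·ρ^j; need ρ^j ≤ 1e-11/0.00258 = 3.87597e-09.
j ≥ ln(3.87597e-09)/ln(0.3712) = -19.3685/-0.99101 = 19.544.
So 20 more iterations are needed.

20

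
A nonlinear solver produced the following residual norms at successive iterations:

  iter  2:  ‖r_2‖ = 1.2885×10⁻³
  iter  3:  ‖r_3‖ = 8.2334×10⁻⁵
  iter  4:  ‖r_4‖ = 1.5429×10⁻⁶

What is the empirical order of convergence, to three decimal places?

p ≈ ln(‖r_4‖/‖r_3‖) / ln(‖r_3‖/‖r_2‖)
  = ln(1.5429×10⁻⁶/8.2334×10⁻⁵) / ln(8.2334×10⁻⁵/1.2885×10⁻³)
  = ln(0.0187395) / ln(0.0638991)
  = -3.977122 / -2.750450 ≈ 1.445990

1.446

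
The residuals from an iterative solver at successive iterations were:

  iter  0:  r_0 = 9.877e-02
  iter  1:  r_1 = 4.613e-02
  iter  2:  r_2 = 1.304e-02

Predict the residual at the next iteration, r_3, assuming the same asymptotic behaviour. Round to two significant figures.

1.6e-3

First estimate the order: p ≈ ln(r_2/r_1) / ln(r_1/r_0) = ln(1.304e-02/4.613e-02)/ln(4.613e-02/9.877e-02) = ln(0.282679)/ln(0.467045) ≈ 1.6595.
Then r_3 ≈ r_2·(r_2/r_1)^p = 1.304e-02·(0.282679)^1.6595 = 1.304e-02·0.122863 ≈ 0.001602.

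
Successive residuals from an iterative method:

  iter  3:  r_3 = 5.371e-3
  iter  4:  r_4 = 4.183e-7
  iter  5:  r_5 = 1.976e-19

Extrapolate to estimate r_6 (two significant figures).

2.1e-56

First estimate the order: p ≈ ln(r_5/r_4) / ln(r_4/r_3) = ln(1.976e-19/4.183e-7)/ln(4.183e-7/5.371e-3) = ln(4.72388e-13)/ln(7.78812e-05) ≈ 3.0000.
Then r_6 ≈ r_5·(r_5/r_4)^p = 1.976e-19·(4.72388e-13)^3.0000 = 1.976e-19·1.05414e-37 ≈ 2.083e-56.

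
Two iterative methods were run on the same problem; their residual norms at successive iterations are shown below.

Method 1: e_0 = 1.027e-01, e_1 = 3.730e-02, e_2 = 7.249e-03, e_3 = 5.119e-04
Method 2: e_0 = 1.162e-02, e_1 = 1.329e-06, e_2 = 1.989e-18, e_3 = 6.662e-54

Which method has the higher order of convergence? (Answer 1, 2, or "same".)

2

Method 1: p ≈ ln(5.119e-04/7.249e-03)/ln(7.249e-03/3.730e-02) ≈ 1.62.
Method 2: p ≈ ln(6.662e-54/1.989e-18)/ln(1.989e-18/1.329e-06) ≈ 3.00.
Method 2 has the higher order (≈3.0 vs ≈1.6).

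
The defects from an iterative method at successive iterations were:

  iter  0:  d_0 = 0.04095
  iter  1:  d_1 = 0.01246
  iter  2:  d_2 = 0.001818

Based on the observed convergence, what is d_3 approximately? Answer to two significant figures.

8.1e-5

First estimate the order: p ≈ ln(d_2/d_1) / ln(d_1/d_0) = ln(0.001818/0.01246)/ln(0.01246/0.04095) = ln(0.145907)/ln(0.304274) ≈ 1.6177.
Then d_3 ≈ d_2·(d_2/d_1)^p = 0.001818·(0.145907)^1.6177 = 0.001818·0.0444351 ≈ 8.078e-05.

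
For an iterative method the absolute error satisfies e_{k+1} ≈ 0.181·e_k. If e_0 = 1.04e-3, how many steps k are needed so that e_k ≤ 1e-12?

13

After k steps, e_k ≈ 1.04e-3·0.181^k.
Need 0.181^k ≤ 1e-12/1.04e-3 = 9.61538e-10.
k ≥ ln(9.61538e-10)/ln(0.181) = -20.7625/-1.70926 = 12.147.
Smallest integer k = 13.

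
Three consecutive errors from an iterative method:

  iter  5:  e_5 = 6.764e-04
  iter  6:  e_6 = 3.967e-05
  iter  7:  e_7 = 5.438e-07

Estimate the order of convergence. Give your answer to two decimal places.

p ≈ ln(e_7/e_6) / ln(e_6/e_5)
  = ln(5.438e-07/3.967e-05) / ln(3.967e-05/6.764e-04)
  = ln(0.0137081) / ln(0.0586487)
  = -4.28977 / -2.83619 ≈ 1.51251

1.51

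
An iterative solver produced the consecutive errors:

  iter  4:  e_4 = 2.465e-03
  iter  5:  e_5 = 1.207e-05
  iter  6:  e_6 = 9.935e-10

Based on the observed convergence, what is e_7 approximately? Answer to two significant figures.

6.0e-17

First estimate the order: p ≈ ln(e_6/e_5) / ln(e_5/e_4) = ln(9.935e-10/1.207e-05)/ln(1.207e-05/2.465e-03) = ln(8.23115e-05)/ln(0.00489655) ≈ 1.7681.
Then e_7 ≈ e_6·(e_6/e_5)^p = 9.935e-10·(8.23115e-05)^1.7681 = 9.935e-10·5.99965e-08 ≈ 5.961e-17.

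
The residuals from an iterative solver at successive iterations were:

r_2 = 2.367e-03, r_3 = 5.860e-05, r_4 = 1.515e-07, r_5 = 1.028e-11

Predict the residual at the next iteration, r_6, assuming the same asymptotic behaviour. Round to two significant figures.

2.0e-18

First estimate the order: p ≈ ln(r_5/r_4) / ln(r_4/r_3) = ln(1.028e-11/1.515e-07)/ln(1.515e-07/5.860e-05) = ln(6.78548e-05)/ln(0.00258532) ≈ 1.6110.
Then r_6 ≈ r_5·(r_5/r_4)^p = 1.028e-11·(6.78548e-05)^1.6110 = 1.028e-11·1.92609e-07 ≈ 1.98e-18.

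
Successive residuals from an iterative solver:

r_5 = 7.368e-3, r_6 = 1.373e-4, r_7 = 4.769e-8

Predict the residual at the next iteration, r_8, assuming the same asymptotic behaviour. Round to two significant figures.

First estimate the order: p ≈ ln(r_7/r_6) / ln(r_6/r_5) = ln(4.769e-8/1.373e-4)/ln(1.373e-4/7.368e-3) = ln(0.000347342)/ln(0.0186346) ≈ 1.9999.
Then r_8 ≈ r_7·(r_7/r_6)^p = 4.769e-8·(0.000347342)^1.9999 = 4.769e-8·1.20743e-07 ≈ 5.758e-15.

5.8e-15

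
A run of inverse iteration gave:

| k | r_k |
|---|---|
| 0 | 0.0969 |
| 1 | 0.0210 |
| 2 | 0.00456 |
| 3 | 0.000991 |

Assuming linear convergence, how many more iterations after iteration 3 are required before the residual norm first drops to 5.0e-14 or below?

16

Rate ρ ≈ r_3/r_2 = 0.000991/0.00456 = 0.2173.
After j more steps, r_{3+j} ≈ 0.000991·ρ^j; need ρ^j ≤ 5.0e-14/0.000991 = 5.04541e-11.
j ≥ ln(5.04541e-11)/ln(0.2173) = -23.7100/-1.52648 = 15.532.
So 16 more iterations are needed.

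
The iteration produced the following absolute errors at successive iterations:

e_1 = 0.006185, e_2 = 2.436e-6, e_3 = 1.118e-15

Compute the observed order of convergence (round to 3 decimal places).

2.743

p ≈ ln(e_3/e_2) / ln(e_2/e_1)
  = ln(1.118e-15/2.436e-6) / ln(2.436e-6/0.006185)
  = ln(4.58949e-10) / ln(0.000393856)
  = -21.502082 / -7.839525 ≈ 2.742779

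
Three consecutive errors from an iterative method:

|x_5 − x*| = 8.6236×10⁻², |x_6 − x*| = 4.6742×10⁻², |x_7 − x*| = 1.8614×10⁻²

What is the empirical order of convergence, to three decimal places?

p ≈ ln(|x_7 − x*|/|x_6 − x*|) / ln(|x_6 − x*|/|x_5 − x*|)
  = ln(1.8614×10⁻²/4.6742×10⁻²) / ln(4.6742×10⁻²/8.6236×10⁻²)
  = ln(0.398229) / ln(0.542024)
  = -0.920728 / -0.612445 ≈ 1.503364

1.503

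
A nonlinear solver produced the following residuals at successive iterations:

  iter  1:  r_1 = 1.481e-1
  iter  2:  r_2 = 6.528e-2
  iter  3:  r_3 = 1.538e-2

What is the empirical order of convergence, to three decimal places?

1.765

p ≈ ln(r_3/r_2) / ln(r_2/r_1)
  = ln(1.538e-2/6.528e-2) / ln(6.528e-2/1.481e-1)
  = ln(0.2356) / ln(0.440783)
  = -1.445620 / -0.819203 ≈ 1.764666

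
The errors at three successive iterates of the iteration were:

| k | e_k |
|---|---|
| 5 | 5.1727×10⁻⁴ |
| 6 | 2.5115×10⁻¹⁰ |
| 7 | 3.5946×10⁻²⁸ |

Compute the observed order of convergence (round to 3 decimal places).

p ≈ ln(e_7/e_6) / ln(e_6/e_5)
  = ln(3.5946×10⁻²⁸/2.5115×10⁻¹⁰) / ln(2.5115×10⁻¹⁰/5.1727×10⁻⁴)
  = ln(1.43126e-18) / ln(4.8553e-07)
  = -41.087976 / -14.538025 ≈ 2.826242

2.826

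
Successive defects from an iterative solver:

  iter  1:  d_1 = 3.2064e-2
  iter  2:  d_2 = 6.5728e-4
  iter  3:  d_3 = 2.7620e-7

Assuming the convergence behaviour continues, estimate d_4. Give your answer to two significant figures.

First estimate the order: p ≈ ln(d_3/d_2) / ln(d_2/d_1) = ln(2.7620e-7/6.5728e-4)/ln(6.5728e-4/3.2064e-2) = ln(0.000420217)/ln(0.020499) ≈ 2.0000.
Then d_4 ≈ d_3·(d_3/d_2)^p = 2.7620e-7·(0.000420217)^2.0000 = 2.7620e-7·1.76582e-07 ≈ 4.877e-14.

4.9e-14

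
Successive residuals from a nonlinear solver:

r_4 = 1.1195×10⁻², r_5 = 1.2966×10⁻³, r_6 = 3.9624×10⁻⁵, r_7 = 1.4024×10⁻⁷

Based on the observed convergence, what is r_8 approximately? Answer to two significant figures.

1.5e-11

First estimate the order: p ≈ ln(r_7/r_6) / ln(r_6/r_5) = ln(1.4024×10⁻⁷/3.9624×10⁻⁵)/ln(3.9624×10⁻⁵/1.2966×10⁻³) = ln(0.00353927)/ln(0.0305599) ≈ 1.6180.
Then r_8 ≈ r_7·(r_7/r_6)^p = 1.4024×10⁻⁷·(0.00353927)^1.6180 = 1.4024×10⁻⁷·0.000108179 ≈ 1.517e-11.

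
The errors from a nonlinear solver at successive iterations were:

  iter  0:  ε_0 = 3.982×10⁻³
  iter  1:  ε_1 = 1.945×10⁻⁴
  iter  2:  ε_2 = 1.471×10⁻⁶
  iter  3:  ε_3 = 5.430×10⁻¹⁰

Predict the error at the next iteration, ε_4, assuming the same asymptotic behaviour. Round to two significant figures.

1.5e-15

First estimate the order: p ≈ ln(ε_3/ε_2) / ln(ε_2/ε_1) = ln(5.430×10⁻¹⁰/1.471×10⁻⁶)/ln(1.471×10⁻⁶/1.945×10⁻⁴) = ln(0.000369137)/ln(0.00756298) ≈ 1.6183.
Then ε_4 ≈ ε_3·(ε_3/ε_2)^p = 5.430×10⁻¹⁰·(0.000369137)^1.6183 = 5.430×10⁻¹⁰·2.78407e-06 ≈ 1.512e-15.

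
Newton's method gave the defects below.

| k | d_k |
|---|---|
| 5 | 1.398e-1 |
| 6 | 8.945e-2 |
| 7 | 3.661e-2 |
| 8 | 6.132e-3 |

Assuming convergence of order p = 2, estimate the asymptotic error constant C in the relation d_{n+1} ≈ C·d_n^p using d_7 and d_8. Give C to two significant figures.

4.6

C ≈ d_8 / d_7^2
  = 6.132e-3 / (3.661e-2)^2
  = 6.132e-3 / 0.00134029 ≈ 4.5751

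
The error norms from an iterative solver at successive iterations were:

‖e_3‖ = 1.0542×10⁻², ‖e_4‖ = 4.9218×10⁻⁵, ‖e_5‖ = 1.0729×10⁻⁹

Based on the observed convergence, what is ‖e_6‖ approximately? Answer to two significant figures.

5.1e-19

First estimate the order: p ≈ ln(‖e_5‖/‖e_4‖) / ln(‖e_4‖/‖e_3‖) = ln(1.0729×10⁻⁹/4.9218×10⁻⁵)/ln(4.9218×10⁻⁵/1.0542×10⁻²) = ln(2.17989e-05)/ln(0.00466875) ≈ 2.0000.
Then ‖e_6‖ ≈ ‖e_5‖·(‖e_5‖/‖e_4‖)^p = 1.0729×10⁻⁹·(2.17989e-05)^2.0000 = 1.0729×10⁻⁹·4.75192e-10 ≈ 5.098e-19.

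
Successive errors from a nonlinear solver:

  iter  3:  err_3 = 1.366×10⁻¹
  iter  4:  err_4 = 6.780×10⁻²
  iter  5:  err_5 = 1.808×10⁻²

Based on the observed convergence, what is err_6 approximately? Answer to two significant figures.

1.5e-3

First estimate the order: p ≈ ln(err_5/err_4) / ln(err_4/err_3) = ln(1.808×10⁻²/6.780×10⁻²)/ln(6.780×10⁻²/1.366×10⁻¹) = ln(0.266667)/ln(0.49634) ≈ 1.8869.
Then err_6 ≈ err_5·(err_5/err_4)^p = 1.808×10⁻²·(0.266667)^1.8869 = 1.808×10⁻²·0.0825774 ≈ 0.001493.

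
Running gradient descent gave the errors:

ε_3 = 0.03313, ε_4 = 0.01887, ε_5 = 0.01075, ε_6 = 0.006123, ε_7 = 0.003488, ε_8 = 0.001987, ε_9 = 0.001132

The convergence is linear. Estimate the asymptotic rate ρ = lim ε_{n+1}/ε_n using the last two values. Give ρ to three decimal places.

0.570

ρ ≈ ε_9/ε_8 = 0.001132/0.001987 = 0.56970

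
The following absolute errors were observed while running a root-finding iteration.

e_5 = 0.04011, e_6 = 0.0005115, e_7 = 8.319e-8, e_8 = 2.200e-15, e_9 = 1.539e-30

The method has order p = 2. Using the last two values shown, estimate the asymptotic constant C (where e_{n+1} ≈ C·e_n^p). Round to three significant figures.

C ≈ e_9 / e_8^2
  = 1.539e-30 / (2.200e-15)^2
  = 1.539e-30 / 4.84e-30 ≈ 0.31798

0.318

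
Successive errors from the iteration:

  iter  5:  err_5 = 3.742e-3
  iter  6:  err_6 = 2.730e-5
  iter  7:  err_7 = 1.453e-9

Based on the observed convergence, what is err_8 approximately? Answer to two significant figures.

First estimate the order: p ≈ ln(err_7/err_6) / ln(err_6/err_5) = ln(1.453e-9/2.730e-5)/ln(2.730e-5/3.742e-3) = ln(5.32234e-05)/ln(0.00729556) ≈ 2.0000.
Then err_8 ≈ err_7·(err_7/err_6)^p = 1.453e-9·(5.32234e-05)^2.0000 = 1.453e-9·2.83273e-09 ≈ 4.116e-18.

4.1e-18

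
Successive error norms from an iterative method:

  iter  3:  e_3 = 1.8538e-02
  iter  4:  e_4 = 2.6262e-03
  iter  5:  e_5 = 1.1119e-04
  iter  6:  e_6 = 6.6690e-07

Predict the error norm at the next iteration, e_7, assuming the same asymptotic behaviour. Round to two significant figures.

1.7e-10

First estimate the order: p ≈ ln(e_6/e_5) / ln(e_5/e_4) = ln(6.6690e-07/1.1119e-04)/ln(1.1119e-04/2.6262e-03) = ln(0.00599784)/ln(0.0423387) ≈ 1.6180.
Then e_7 ≈ e_6·(e_6/e_5)^p = 6.6690e-07·(0.00599784)^1.6180 = 6.6690e-07·0.000253978 ≈ 1.694e-10.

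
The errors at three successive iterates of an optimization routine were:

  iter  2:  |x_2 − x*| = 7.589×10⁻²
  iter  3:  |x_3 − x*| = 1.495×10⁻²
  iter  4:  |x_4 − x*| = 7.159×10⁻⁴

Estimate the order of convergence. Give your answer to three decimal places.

p ≈ ln(|x_4 − x*|/|x_3 − x*|) / ln(|x_3 − x*|/|x_2 − x*|)
  = ln(7.159×10⁻⁴/1.495×10⁻²) / ln(1.495×10⁻²/7.589×10⁻²)
  = ln(0.0478863) / ln(0.196996)
  = -3.038926 / -1.624572 ≈ 1.870601

1.871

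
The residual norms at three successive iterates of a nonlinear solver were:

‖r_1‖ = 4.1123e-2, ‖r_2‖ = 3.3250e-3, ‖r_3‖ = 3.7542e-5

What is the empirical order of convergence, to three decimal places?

1.783

p ≈ ln(‖r_3‖/‖r_2‖) / ln(‖r_2‖/‖r_1‖)
  = ln(3.7542e-5/3.3250e-3) / ln(3.3250e-3/4.1123e-2)
  = ln(0.0112908) / ln(0.080855)
  = -4.483767 / -2.515098 ≈ 1.782740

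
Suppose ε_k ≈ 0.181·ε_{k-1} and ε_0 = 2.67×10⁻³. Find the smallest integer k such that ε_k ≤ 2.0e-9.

After k steps, ε_k ≈ 2.67×10⁻³·0.181^k.
Need 0.181^k ≤ 2.0e-9/2.67×10⁻³ = 7.49064e-07.
k ≥ ln(7.49064e-07)/ln(0.181) = -14.1044/-1.70926 = 8.252.
Smallest integer k = 9.

9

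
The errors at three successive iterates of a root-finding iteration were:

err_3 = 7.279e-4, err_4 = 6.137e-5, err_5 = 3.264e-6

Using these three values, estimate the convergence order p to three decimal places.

p ≈ ln(err_5/err_4) / ln(err_4/err_3)
  = ln(3.264e-6/6.137e-5) / ln(6.137e-5/7.279e-4)
  = ln(0.0531856) / ln(0.084311)
  = -2.933968 / -2.473243 ≈ 1.186284

1.186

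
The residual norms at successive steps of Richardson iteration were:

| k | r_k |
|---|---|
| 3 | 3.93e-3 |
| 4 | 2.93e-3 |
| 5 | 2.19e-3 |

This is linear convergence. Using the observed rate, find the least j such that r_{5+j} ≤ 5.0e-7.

29

Rate ρ ≈ r_5/r_4 = 2.19e-3/2.93e-3 = 0.7474.
After j more steps, r_{5+j} ≈ 2.19e-3·ρ^j; need ρ^j ≤ 5.0e-7/2.19e-3 = 0.000228311.
j ≥ ln(0.000228311)/ln(0.7474) = -8.3848/-0.29115 = 28.799.
So 29 more iterations are needed.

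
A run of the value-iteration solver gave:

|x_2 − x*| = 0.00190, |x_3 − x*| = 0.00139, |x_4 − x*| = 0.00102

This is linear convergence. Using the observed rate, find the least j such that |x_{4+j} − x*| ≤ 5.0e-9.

40

Rate ρ ≈ |x_4 − x*|/|x_3 − x*| = 0.00102/0.00139 = 0.7338.
After j more steps, |x_{4+j} − x*| ≈ 0.00102·ρ^j; need ρ^j ≤ 5.0e-9/0.00102 = 4.90196e-06.
j ≥ ln(4.90196e-06)/ln(0.7338) = -12.2259/-0.30952 = 39.500.
So 40 more iterations are needed.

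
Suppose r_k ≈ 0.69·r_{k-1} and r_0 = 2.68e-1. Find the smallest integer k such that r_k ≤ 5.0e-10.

55

After k steps, r_k ≈ 2.68e-1·0.69^k.
Need 0.69^k ≤ 5.0e-10/2.68e-1 = 1.86567e-09.
k ≥ ln(1.86567e-09)/ln(0.69) = -20.0996/-0.37106 = 54.168.
Smallest integer k = 55.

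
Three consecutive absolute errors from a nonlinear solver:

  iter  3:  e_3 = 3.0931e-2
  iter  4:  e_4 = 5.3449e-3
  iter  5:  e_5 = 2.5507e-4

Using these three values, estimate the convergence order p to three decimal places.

1.733

p ≈ ln(e_5/e_4) / ln(e_4/e_3)
  = ln(2.5507e-4/5.3449e-3) / ln(5.3449e-3/3.0931e-2)
  = ln(0.0477221) / ln(0.172801)
  = -3.042361 / -1.755615 ≈ 1.732932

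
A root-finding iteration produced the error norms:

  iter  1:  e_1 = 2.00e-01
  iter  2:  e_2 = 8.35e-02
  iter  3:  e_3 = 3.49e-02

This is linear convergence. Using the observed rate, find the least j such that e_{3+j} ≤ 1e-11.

Rate ρ ≈ e_3/e_2 = 3.49e-02/8.35e-02 = 0.4180.
After j more steps, e_{3+j} ≈ 3.49e-02·ρ^j; need ρ^j ≤ 1e-11/3.49e-02 = 2.86533e-10.
j ≥ ln(2.86533e-10)/ln(0.4180) = -21.9732/-0.87227 = 25.191.
So 26 more iterations are needed.

26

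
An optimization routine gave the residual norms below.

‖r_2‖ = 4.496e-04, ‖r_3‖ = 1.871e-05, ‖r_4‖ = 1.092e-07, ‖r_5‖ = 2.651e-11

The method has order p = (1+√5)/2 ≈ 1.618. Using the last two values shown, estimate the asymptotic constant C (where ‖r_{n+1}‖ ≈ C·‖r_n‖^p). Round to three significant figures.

4.87

C ≈ ‖r_5‖ / ‖r_4‖^1.618
  = 2.651e-11 / (1.092e-07)^1.618
  = 2.651e-11 / 5.44307e-12 ≈ 4.8704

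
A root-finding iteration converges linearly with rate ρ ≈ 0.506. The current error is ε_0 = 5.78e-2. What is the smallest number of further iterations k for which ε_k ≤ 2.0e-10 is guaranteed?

After k steps, ε_k ≈ 5.78e-2·0.506^k.
Need 0.506^k ≤ 2.0e-10/5.78e-2 = 3.46021e-09.
k ≥ ln(3.46021e-09)/ln(0.506) = -19.4819/-0.68122 = 28.599.
Smallest integer k = 29.

29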